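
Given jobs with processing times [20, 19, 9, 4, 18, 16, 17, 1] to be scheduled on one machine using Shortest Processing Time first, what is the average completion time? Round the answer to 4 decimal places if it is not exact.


Sort jobs by processing time (SPT order): [1, 4, 9, 16, 17, 18, 19, 20]
Compute completion times sequentially:
  Job 1: processing = 1, completes at 1
  Job 2: processing = 4, completes at 5
  Job 3: processing = 9, completes at 14
  Job 4: processing = 16, completes at 30
  Job 5: processing = 17, completes at 47
  Job 6: processing = 18, completes at 65
  Job 7: processing = 19, completes at 84
  Job 8: processing = 20, completes at 104
Sum of completion times = 350
Average completion time = 350/8 = 43.75

43.75


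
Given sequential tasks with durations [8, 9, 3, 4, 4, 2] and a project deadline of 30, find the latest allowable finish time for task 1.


LF(activity 1) = deadline - sum of successor durations
Successors: activities 2 through 6 with durations [9, 3, 4, 4, 2]
Sum of successor durations = 22
LF = 30 - 22 = 8

8


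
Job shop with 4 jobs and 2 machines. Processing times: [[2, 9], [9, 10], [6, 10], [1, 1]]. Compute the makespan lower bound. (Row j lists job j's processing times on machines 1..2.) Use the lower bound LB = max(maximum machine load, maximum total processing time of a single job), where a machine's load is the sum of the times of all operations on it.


Machine loads:
  Machine 1: 2 + 9 + 6 + 1 = 18
  Machine 2: 9 + 10 + 10 + 1 = 30
Max machine load = 30
Job totals:
  Job 1: 11
  Job 2: 19
  Job 3: 16
  Job 4: 2
Max job total = 19
Lower bound = max(30, 19) = 30

30


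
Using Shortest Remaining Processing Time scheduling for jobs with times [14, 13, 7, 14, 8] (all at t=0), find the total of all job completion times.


Since all jobs arrive at t=0, SRPT equals SPT ordering.
SPT order: [7, 8, 13, 14, 14]
Completion times:
  Job 1: p=7, C=7
  Job 2: p=8, C=15
  Job 3: p=13, C=28
  Job 4: p=14, C=42
  Job 5: p=14, C=56
Total completion time = 7 + 15 + 28 + 42 + 56 = 148

148


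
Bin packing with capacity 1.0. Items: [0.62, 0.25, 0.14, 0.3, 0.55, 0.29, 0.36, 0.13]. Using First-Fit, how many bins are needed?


Place items sequentially using First-Fit:
  Item 0.62 -> new Bin 1
  Item 0.25 -> Bin 1 (now 0.87)
  Item 0.14 -> new Bin 2
  Item 0.3 -> Bin 2 (now 0.44)
  Item 0.55 -> Bin 2 (now 0.99)
  Item 0.29 -> new Bin 3
  Item 0.36 -> Bin 3 (now 0.65)
  Item 0.13 -> Bin 1 (now 1.0)
Total bins used = 3

3


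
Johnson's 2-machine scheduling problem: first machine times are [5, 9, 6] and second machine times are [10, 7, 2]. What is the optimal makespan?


Apply Johnson's rule:
  Group 1 (a <= b): [(1, 5, 10)]
  Group 2 (a > b): [(2, 9, 7), (3, 6, 2)]
Optimal job order: [1, 2, 3]
Schedule:
  Job 1: M1 done at 5, M2 done at 15
  Job 2: M1 done at 14, M2 done at 22
  Job 3: M1 done at 20, M2 done at 24
Makespan = 24

24


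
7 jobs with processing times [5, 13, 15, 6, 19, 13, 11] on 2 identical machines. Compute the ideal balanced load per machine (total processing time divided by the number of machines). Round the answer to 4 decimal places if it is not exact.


Total processing time = 5 + 13 + 15 + 6 + 19 + 13 + 11 = 82
Number of machines = 2
Ideal balanced load = 82 / 2 = 41.0

41.0


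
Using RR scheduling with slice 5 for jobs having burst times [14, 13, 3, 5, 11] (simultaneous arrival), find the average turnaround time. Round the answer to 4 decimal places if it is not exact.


Time quantum = 5
Execution trace:
  J1 runs 5 units, time = 5
  J2 runs 5 units, time = 10
  J3 runs 3 units, time = 13
  J4 runs 5 units, time = 18
  J5 runs 5 units, time = 23
  J1 runs 5 units, time = 28
  J2 runs 5 units, time = 33
  J5 runs 5 units, time = 38
  J1 runs 4 units, time = 42
  J2 runs 3 units, time = 45
  J5 runs 1 units, time = 46
Finish times: [42, 45, 13, 18, 46]
Average turnaround = 164/5 = 32.8

32.8


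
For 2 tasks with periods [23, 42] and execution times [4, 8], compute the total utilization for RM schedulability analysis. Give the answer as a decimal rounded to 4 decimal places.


Compute individual utilizations (exact fractions):
  Task 1: C/T = 4/23 (approx. 0.1739)
  Task 2: C/T = 8/42 = 4/21 (approx. 0.1905)
Total utilization U = 4/23 + 4/21 = 176/483
Rounded to 4 decimal places: U = 0.3644
RM (Liu & Layland) bound for 2 tasks = 0.828427; compare with U = 176/483 (approx. 0.364389)
U <= bound, so schedulable by RM sufficient condition.

0.3644


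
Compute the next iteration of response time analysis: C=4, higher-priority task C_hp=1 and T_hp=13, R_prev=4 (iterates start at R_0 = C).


R_next = C + ceil(R_prev / T_hp) * C_hp
ceil(4 / 13) = ceil(0.3077) = 1
Interference = 1 * 1 = 1
R_next = 4 + 1 = 5

5


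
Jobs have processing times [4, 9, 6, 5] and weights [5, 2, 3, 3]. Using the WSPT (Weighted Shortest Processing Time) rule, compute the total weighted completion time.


Compute p/w ratios and sort ascending (WSPT): [(4, 5), (5, 3), (6, 3), (9, 2)]
Compute weighted completion times:
  Job (p=4,w=5): C=4, w*C=5*4=20
  Job (p=5,w=3): C=9, w*C=3*9=27
  Job (p=6,w=3): C=15, w*C=3*15=45
  Job (p=9,w=2): C=24, w*C=2*24=48
Total weighted completion time = 140

140


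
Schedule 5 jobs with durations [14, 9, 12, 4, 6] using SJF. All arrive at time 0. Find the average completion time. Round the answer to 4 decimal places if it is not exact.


SJF order (ascending): [4, 6, 9, 12, 14]
Completion times:
  Job 1: burst=4, C=4
  Job 2: burst=6, C=10
  Job 3: burst=9, C=19
  Job 4: burst=12, C=31
  Job 5: burst=14, C=45
Average completion = 109/5 = 21.8

21.8


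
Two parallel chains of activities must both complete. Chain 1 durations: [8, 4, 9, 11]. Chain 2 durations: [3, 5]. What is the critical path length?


Path A total = 8 + 4 + 9 + 11 = 32
Path B total = 3 + 5 = 8
Critical path = longest path = max(32, 8) = 32

32


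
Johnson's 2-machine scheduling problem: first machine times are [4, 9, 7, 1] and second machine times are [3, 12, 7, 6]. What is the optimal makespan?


Apply Johnson's rule:
  Group 1 (a <= b): [(4, 1, 6), (3, 7, 7), (2, 9, 12)]
  Group 2 (a > b): [(1, 4, 3)]
Optimal job order: [4, 3, 2, 1]
Schedule:
  Job 4: M1 done at 1, M2 done at 7
  Job 3: M1 done at 8, M2 done at 15
  Job 2: M1 done at 17, M2 done at 29
  Job 1: M1 done at 21, M2 done at 32
Makespan = 32

32


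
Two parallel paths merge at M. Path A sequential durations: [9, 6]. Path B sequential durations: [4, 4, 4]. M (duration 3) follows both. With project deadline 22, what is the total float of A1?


Forward pass: ES(A1) = sum of predecessors on chain A = 0
EF = ES + duration = 0 + 9 = 9
Backward pass: LF(M) = deadline = 22; LS(M) = 22 - 3 = 19
LF(A1) = LS(M) - sum(successors on chain A) = 19 - 6 = 13
LS = LF - duration = 13 - 9 = 4
Total float = LS - ES = 4 - 0 = 4

4


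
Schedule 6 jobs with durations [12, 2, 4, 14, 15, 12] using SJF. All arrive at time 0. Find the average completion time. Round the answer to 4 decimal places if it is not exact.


SJF order (ascending): [2, 4, 12, 12, 14, 15]
Completion times:
  Job 1: burst=2, C=2
  Job 2: burst=4, C=6
  Job 3: burst=12, C=18
  Job 4: burst=12, C=30
  Job 5: burst=14, C=44
  Job 6: burst=15, C=59
Average completion = 159/6 = 26.5

26.5


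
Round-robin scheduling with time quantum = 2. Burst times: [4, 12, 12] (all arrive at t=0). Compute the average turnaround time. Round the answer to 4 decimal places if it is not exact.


Time quantum = 2
Execution trace:
  J1 runs 2 units, time = 2
  J2 runs 2 units, time = 4
  J3 runs 2 units, time = 6
  J1 runs 2 units, time = 8
  J2 runs 2 units, time = 10
  J3 runs 2 units, time = 12
  J2 runs 2 units, time = 14
  J3 runs 2 units, time = 16
  J2 runs 2 units, time = 18
  J3 runs 2 units, time = 20
  J2 runs 2 units, time = 22
  J3 runs 2 units, time = 24
  J2 runs 2 units, time = 26
  J3 runs 2 units, time = 28
Finish times: [8, 26, 28]
Average turnaround = 62/3 = 20.6667

20.6667


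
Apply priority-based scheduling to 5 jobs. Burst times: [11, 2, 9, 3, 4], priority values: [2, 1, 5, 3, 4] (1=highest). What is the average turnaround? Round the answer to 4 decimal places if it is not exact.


Sort by priority (ascending = highest first):
Order: [(1, 2), (2, 11), (3, 3), (4, 4), (5, 9)]
Completion times:
  Priority 1, burst=2, C=2
  Priority 2, burst=11, C=13
  Priority 3, burst=3, C=16
  Priority 4, burst=4, C=20
  Priority 5, burst=9, C=29
Average turnaround = 80/5 = 16.0

16.0


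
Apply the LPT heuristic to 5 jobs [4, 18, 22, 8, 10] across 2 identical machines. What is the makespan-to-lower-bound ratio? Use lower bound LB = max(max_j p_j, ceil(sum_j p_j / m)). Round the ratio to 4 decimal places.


LPT order: [22, 18, 10, 8, 4]
Machine loads after assignment: [30, 32]
LPT makespan = 32
Lower bound = max(max_job, ceil(total/2)) = max(22, 31) = 31
Ratio = 32 / 31 = 1.0323

1.0323


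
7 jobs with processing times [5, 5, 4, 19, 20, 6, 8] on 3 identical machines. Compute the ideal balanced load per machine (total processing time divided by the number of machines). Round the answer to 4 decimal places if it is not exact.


Total processing time = 5 + 5 + 4 + 19 + 20 + 6 + 8 = 67
Number of machines = 3
Ideal balanced load = 67 / 3 = 22.3333

22.3333


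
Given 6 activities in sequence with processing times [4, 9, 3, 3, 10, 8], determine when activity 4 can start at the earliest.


Activity 4 starts after activities 1 through 3 complete.
Predecessor durations: [4, 9, 3]
ES = 4 + 9 + 3 = 16

16


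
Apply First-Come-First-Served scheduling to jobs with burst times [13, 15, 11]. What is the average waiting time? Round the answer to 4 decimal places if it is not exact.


FCFS order (as given): [13, 15, 11]
Waiting times:
  Job 1: wait = 0
  Job 2: wait = 13
  Job 3: wait = 28
Sum of waiting times = 41
Average waiting time = 41/3 = 13.6667

13.6667


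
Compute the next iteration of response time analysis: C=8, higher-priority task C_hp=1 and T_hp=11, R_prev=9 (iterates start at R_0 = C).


R_next = C + ceil(R_prev / T_hp) * C_hp
ceil(9 / 11) = ceil(0.8182) = 1
Interference = 1 * 1 = 1
R_next = 8 + 1 = 9
R_next = R_prev, so the iteration has converged (response time = 9).

9


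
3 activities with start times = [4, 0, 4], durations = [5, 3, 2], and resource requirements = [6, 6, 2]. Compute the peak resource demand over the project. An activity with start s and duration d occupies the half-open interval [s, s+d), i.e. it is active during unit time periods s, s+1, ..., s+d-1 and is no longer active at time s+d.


Each activity i is active on [start_i, start_i + duration_i).
Compute total resource usage per time slot:
  t=0: active resources = [6], total = 6
  t=1: active resources = [6], total = 6
  t=2: active resources = [6], total = 6
  t=3: active resources = [], total = 0
  t=4: active resources = [6, 2], total = 8
  t=5: active resources = [6, 2], total = 8
  t=6: active resources = [6], total = 6
  t=7: active resources = [6], total = 6
  t=8: active resources = [6], total = 6
Peak resource demand = 8

8


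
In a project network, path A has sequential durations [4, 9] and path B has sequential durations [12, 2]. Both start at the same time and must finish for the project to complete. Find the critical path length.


Path A total = 4 + 9 = 13
Path B total = 12 + 2 = 14
Critical path = longest path = max(13, 14) = 14

14


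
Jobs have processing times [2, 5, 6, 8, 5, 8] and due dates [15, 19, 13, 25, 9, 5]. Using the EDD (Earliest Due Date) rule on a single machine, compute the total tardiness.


Sort by due date (EDD order): [(8, 5), (5, 9), (6, 13), (2, 15), (5, 19), (8, 25)]
Compute completion times and tardiness:
  Job 1: p=8, d=5, C=8, tardiness=max(0,8-5)=3
  Job 2: p=5, d=9, C=13, tardiness=max(0,13-9)=4
  Job 3: p=6, d=13, C=19, tardiness=max(0,19-13)=6
  Job 4: p=2, d=15, C=21, tardiness=max(0,21-15)=6
  Job 5: p=5, d=19, C=26, tardiness=max(0,26-19)=7
  Job 6: p=8, d=25, C=34, tardiness=max(0,34-25)=9
Total tardiness = 35

35


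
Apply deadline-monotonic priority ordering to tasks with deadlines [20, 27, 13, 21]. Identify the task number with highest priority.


Sort tasks by relative deadline (ascending):
  Task 3: deadline = 13
  Task 1: deadline = 20
  Task 4: deadline = 21
  Task 2: deadline = 27
Priority order (highest first): [3, 1, 4, 2]
Highest priority task = 3

3


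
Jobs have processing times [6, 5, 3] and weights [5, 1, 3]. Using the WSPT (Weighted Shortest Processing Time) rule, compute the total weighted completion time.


Compute p/w ratios and sort ascending (WSPT): [(3, 3), (6, 5), (5, 1)]
Compute weighted completion times:
  Job (p=3,w=3): C=3, w*C=3*3=9
  Job (p=6,w=5): C=9, w*C=5*9=45
  Job (p=5,w=1): C=14, w*C=1*14=14
Total weighted completion time = 68

68


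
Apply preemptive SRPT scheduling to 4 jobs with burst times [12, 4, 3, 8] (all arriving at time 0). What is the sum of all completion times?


Since all jobs arrive at t=0, SRPT equals SPT ordering.
SPT order: [3, 4, 8, 12]
Completion times:
  Job 1: p=3, C=3
  Job 2: p=4, C=7
  Job 3: p=8, C=15
  Job 4: p=12, C=27
Total completion time = 3 + 7 + 15 + 27 = 52

52


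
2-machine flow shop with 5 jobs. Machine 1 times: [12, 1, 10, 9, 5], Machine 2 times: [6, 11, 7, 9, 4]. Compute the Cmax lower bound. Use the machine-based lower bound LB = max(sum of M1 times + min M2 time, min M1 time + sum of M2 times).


LB1 = sum(M1 times) + min(M2 times) = 37 + 4 = 41
LB2 = min(M1 times) + sum(M2 times) = 1 + 37 = 38
Lower bound = max(LB1, LB2) = max(41, 38) = 41

41


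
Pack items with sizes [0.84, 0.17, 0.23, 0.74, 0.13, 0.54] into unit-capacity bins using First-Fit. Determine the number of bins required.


Place items sequentially using First-Fit:
  Item 0.84 -> new Bin 1
  Item 0.17 -> new Bin 2
  Item 0.23 -> Bin 2 (now 0.4)
  Item 0.74 -> new Bin 3
  Item 0.13 -> Bin 1 (now 0.97)
  Item 0.54 -> Bin 2 (now 0.94)
Total bins used = 3

3


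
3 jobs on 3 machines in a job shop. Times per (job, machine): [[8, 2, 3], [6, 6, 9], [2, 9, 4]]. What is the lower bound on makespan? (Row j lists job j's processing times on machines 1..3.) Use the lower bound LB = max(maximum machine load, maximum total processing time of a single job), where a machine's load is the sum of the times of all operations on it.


Machine loads:
  Machine 1: 8 + 6 + 2 = 16
  Machine 2: 2 + 6 + 9 = 17
  Machine 3: 3 + 9 + 4 = 16
Max machine load = 17
Job totals:
  Job 1: 13
  Job 2: 21
  Job 3: 15
Max job total = 21
Lower bound = max(17, 21) = 21

21


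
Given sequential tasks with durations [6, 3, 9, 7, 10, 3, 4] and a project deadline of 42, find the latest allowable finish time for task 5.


LF(activity 5) = deadline - sum of successor durations
Successors: activities 6 through 7 with durations [3, 4]
Sum of successor durations = 7
LF = 42 - 7 = 35

35


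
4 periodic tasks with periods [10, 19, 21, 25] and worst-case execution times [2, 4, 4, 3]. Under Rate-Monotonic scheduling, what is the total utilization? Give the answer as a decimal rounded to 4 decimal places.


Compute individual utilizations (exact fractions):
  Task 1: C/T = 2/10 = 1/5 (approx. 0.2)
  Task 2: C/T = 4/19 (approx. 0.2105)
  Task 3: C/T = 4/21 (approx. 0.1905)
  Task 4: C/T = 3/25 (approx. 0.12)
Total utilization U = 1/5 + 4/19 + 4/21 + 3/25 = 7192/9975
Rounded to 4 decimal places: U = 0.7210
RM (Liu & Layland) bound for 4 tasks = 0.756828; compare with U = 7192/9975 (approx. 0.721003)
U <= bound, so schedulable by RM sufficient condition.

0.7210


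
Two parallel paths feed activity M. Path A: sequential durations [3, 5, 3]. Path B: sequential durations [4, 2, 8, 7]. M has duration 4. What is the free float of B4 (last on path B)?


ES(B4) = sum of predecessors on chain B = 14
EF(B4) = ES + duration = 14 + 7 = 21
Successor of B4 is M. ES(M) = max(sum(A), sum(B)) = max(11, 21) = 21
Free float = ES(successor) - EF(current) = 21 - 21 = 0

0


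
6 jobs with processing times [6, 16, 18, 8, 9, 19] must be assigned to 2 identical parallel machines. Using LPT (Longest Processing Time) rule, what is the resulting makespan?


Sort jobs in decreasing order (LPT): [19, 18, 16, 9, 8, 6]
Assign each job to the least loaded machine:
  Machine 1: jobs [19, 9, 8], load = 36
  Machine 2: jobs [18, 16, 6], load = 40
Makespan = max load = 40

40


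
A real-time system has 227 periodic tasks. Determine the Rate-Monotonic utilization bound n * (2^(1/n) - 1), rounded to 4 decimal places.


Compute 2^(1/227) = 1.0030581785
Subtract 1: 1.0030581785 - 1 = 0.0030581785
Multiply by n: 227 * 0.0030581785 = 0.6942065195
Round to 4 dp: 0.6942

0.6942


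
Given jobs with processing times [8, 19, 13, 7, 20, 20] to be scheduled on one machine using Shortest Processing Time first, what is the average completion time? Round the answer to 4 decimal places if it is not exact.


Sort jobs by processing time (SPT order): [7, 8, 13, 19, 20, 20]
Compute completion times sequentially:
  Job 1: processing = 7, completes at 7
  Job 2: processing = 8, completes at 15
  Job 3: processing = 13, completes at 28
  Job 4: processing = 19, completes at 47
  Job 5: processing = 20, completes at 67
  Job 6: processing = 20, completes at 87
Sum of completion times = 251
Average completion time = 251/6 = 41.8333

41.8333


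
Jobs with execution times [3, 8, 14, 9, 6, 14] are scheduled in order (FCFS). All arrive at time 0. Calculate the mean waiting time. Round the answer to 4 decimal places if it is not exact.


FCFS order (as given): [3, 8, 14, 9, 6, 14]
Waiting times:
  Job 1: wait = 0
  Job 2: wait = 3
  Job 3: wait = 11
  Job 4: wait = 25
  Job 5: wait = 34
  Job 6: wait = 40
Sum of waiting times = 113
Average waiting time = 113/6 = 18.8333

18.8333


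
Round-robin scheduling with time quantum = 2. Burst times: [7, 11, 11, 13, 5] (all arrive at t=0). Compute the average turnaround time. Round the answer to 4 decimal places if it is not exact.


Time quantum = 2
Execution trace:
  J1 runs 2 units, time = 2
  J2 runs 2 units, time = 4
  J3 runs 2 units, time = 6
  J4 runs 2 units, time = 8
  J5 runs 2 units, time = 10
  J1 runs 2 units, time = 12
  J2 runs 2 units, time = 14
  J3 runs 2 units, time = 16
  J4 runs 2 units, time = 18
  J5 runs 2 units, time = 20
  J1 runs 2 units, time = 22
  J2 runs 2 units, time = 24
  J3 runs 2 units, time = 26
  J4 runs 2 units, time = 28
  J5 runs 1 units, time = 29
  J1 runs 1 units, time = 30
  J2 runs 2 units, time = 32
  J3 runs 2 units, time = 34
  J4 runs 2 units, time = 36
  J2 runs 2 units, time = 38
  J3 runs 2 units, time = 40
  J4 runs 2 units, time = 42
  J2 runs 1 units, time = 43
  J3 runs 1 units, time = 44
  J4 runs 2 units, time = 46
  J4 runs 1 units, time = 47
Finish times: [30, 43, 44, 47, 29]
Average turnaround = 193/5 = 38.6

38.6


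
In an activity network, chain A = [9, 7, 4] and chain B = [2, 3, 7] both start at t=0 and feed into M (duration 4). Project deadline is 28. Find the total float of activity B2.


Forward pass: ES(B2) = sum of predecessors on chain B = 2
EF = ES + duration = 2 + 3 = 5
Backward pass: LF(M) = deadline = 28; LS(M) = 28 - 4 = 24
LF(B2) = LS(M) - sum(successors on chain B) = 24 - 7 = 17
LS = LF - duration = 17 - 3 = 14
Total float = LS - ES = 14 - 2 = 12

12


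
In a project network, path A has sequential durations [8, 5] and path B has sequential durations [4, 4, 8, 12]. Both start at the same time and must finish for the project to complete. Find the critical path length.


Path A total = 8 + 5 = 13
Path B total = 4 + 4 + 8 + 12 = 28
Critical path = longest path = max(13, 28) = 28

28


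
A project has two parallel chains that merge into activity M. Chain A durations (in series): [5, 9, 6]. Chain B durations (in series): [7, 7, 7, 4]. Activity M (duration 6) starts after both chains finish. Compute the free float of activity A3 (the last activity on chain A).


ES(A3) = sum of predecessors on chain A = 14
EF(A3) = ES + duration = 14 + 6 = 20
Successor of A3 is M. ES(M) = max(sum(A), sum(B)) = max(20, 25) = 25
Free float = ES(successor) - EF(current) = 25 - 20 = 5

5


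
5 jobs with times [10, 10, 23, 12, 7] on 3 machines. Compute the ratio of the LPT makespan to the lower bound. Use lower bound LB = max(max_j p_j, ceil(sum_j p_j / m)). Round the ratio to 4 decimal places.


LPT order: [23, 12, 10, 10, 7]
Machine loads after assignment: [23, 19, 20]
LPT makespan = 23
Lower bound = max(max_job, ceil(total/3)) = max(23, 21) = 23
Ratio = 23 / 23 = 1.0

1.0


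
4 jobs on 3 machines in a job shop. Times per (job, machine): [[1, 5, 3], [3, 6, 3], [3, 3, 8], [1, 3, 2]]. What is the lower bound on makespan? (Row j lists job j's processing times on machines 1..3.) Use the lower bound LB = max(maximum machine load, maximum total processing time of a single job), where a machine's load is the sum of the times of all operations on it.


Machine loads:
  Machine 1: 1 + 3 + 3 + 1 = 8
  Machine 2: 5 + 6 + 3 + 3 = 17
  Machine 3: 3 + 3 + 8 + 2 = 16
Max machine load = 17
Job totals:
  Job 1: 9
  Job 2: 12
  Job 3: 14
  Job 4: 6
Max job total = 14
Lower bound = max(17, 14) = 17

17


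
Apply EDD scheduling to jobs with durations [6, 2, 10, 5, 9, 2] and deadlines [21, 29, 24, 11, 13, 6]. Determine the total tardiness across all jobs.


Sort by due date (EDD order): [(2, 6), (5, 11), (9, 13), (6, 21), (10, 24), (2, 29)]
Compute completion times and tardiness:
  Job 1: p=2, d=6, C=2, tardiness=max(0,2-6)=0
  Job 2: p=5, d=11, C=7, tardiness=max(0,7-11)=0
  Job 3: p=9, d=13, C=16, tardiness=max(0,16-13)=3
  Job 4: p=6, d=21, C=22, tardiness=max(0,22-21)=1
  Job 5: p=10, d=24, C=32, tardiness=max(0,32-24)=8
  Job 6: p=2, d=29, C=34, tardiness=max(0,34-29)=5
Total tardiness = 17

17


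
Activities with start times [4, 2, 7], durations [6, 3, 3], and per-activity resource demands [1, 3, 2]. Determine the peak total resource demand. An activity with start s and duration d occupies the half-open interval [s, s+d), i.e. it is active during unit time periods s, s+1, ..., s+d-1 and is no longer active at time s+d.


Each activity i is active on [start_i, start_i + duration_i).
Compute total resource usage per time slot:
  t=0: active resources = [], total = 0
  t=1: active resources = [], total = 0
  t=2: active resources = [3], total = 3
  t=3: active resources = [3], total = 3
  t=4: active resources = [1, 3], total = 4
  t=5: active resources = [1], total = 1
  t=6: active resources = [1], total = 1
  t=7: active resources = [1, 2], total = 3
  t=8: active resources = [1, 2], total = 3
  t=9: active resources = [1, 2], total = 3
Peak resource demand = 4

4


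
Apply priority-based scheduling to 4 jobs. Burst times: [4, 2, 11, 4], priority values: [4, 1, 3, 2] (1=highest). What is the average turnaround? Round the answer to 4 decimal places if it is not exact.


Sort by priority (ascending = highest first):
Order: [(1, 2), (2, 4), (3, 11), (4, 4)]
Completion times:
  Priority 1, burst=2, C=2
  Priority 2, burst=4, C=6
  Priority 3, burst=11, C=17
  Priority 4, burst=4, C=21
Average turnaround = 46/4 = 11.5

11.5


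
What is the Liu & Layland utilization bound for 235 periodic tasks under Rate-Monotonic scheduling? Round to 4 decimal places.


Compute 2^(1/235) = 1.0029539167
Subtract 1: 1.0029539167 - 1 = 0.0029539167
Multiply by n: 235 * 0.0029539167 = 0.6941704245
Round to 4 dp: 0.6942

0.6942


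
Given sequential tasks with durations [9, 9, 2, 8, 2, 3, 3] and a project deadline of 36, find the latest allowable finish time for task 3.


LF(activity 3) = deadline - sum of successor durations
Successors: activities 4 through 7 with durations [8, 2, 3, 3]
Sum of successor durations = 16
LF = 36 - 16 = 20

20


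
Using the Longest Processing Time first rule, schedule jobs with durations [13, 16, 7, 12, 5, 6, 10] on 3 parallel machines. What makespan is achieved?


Sort jobs in decreasing order (LPT): [16, 13, 12, 10, 7, 6, 5]
Assign each job to the least loaded machine:
  Machine 1: jobs [16, 6], load = 22
  Machine 2: jobs [13, 7, 5], load = 25
  Machine 3: jobs [12, 10], load = 22
Makespan = max load = 25

25


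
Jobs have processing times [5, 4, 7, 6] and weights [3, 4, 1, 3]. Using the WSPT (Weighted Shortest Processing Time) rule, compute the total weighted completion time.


Compute p/w ratios and sort ascending (WSPT): [(4, 4), (5, 3), (6, 3), (7, 1)]
Compute weighted completion times:
  Job (p=4,w=4): C=4, w*C=4*4=16
  Job (p=5,w=3): C=9, w*C=3*9=27
  Job (p=6,w=3): C=15, w*C=3*15=45
  Job (p=7,w=1): C=22, w*C=1*22=22
Total weighted completion time = 110

110


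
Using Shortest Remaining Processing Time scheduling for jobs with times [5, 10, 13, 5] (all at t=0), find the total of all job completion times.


Since all jobs arrive at t=0, SRPT equals SPT ordering.
SPT order: [5, 5, 10, 13]
Completion times:
  Job 1: p=5, C=5
  Job 2: p=5, C=10
  Job 3: p=10, C=20
  Job 4: p=13, C=33
Total completion time = 5 + 10 + 20 + 33 = 68

68


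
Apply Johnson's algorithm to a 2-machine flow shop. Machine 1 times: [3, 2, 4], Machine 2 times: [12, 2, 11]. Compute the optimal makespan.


Apply Johnson's rule:
  Group 1 (a <= b): [(2, 2, 2), (1, 3, 12), (3, 4, 11)]
  Group 2 (a > b): []
Optimal job order: [2, 1, 3]
Schedule:
  Job 2: M1 done at 2, M2 done at 4
  Job 1: M1 done at 5, M2 done at 17
  Job 3: M1 done at 9, M2 done at 28
Makespan = 28

28


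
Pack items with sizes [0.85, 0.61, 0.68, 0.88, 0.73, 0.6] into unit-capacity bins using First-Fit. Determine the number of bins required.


Place items sequentially using First-Fit:
  Item 0.85 -> new Bin 1
  Item 0.61 -> new Bin 2
  Item 0.68 -> new Bin 3
  Item 0.88 -> new Bin 4
  Item 0.73 -> new Bin 5
  Item 0.6 -> new Bin 6
Total bins used = 6

6


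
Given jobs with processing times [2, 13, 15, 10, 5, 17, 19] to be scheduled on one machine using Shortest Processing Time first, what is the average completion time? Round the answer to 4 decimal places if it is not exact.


Sort jobs by processing time (SPT order): [2, 5, 10, 13, 15, 17, 19]
Compute completion times sequentially:
  Job 1: processing = 2, completes at 2
  Job 2: processing = 5, completes at 7
  Job 3: processing = 10, completes at 17
  Job 4: processing = 13, completes at 30
  Job 5: processing = 15, completes at 45
  Job 6: processing = 17, completes at 62
  Job 7: processing = 19, completes at 81
Sum of completion times = 244
Average completion time = 244/7 = 34.8571

34.8571


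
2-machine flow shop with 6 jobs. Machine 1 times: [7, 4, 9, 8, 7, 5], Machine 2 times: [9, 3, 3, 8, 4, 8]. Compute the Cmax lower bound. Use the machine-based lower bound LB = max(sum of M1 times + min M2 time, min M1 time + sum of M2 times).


LB1 = sum(M1 times) + min(M2 times) = 40 + 3 = 43
LB2 = min(M1 times) + sum(M2 times) = 4 + 35 = 39
Lower bound = max(LB1, LB2) = max(43, 39) = 43

43


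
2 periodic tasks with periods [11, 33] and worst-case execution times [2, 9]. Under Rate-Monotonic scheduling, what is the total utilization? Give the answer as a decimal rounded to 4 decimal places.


Compute individual utilizations (exact fractions):
  Task 1: C/T = 2/11 (approx. 0.1818)
  Task 2: C/T = 9/33 = 3/11 (approx. 0.2727)
Total utilization U = 2/11 + 3/11 = 5/11
Rounded to 4 decimal places: U = 0.4545
RM (Liu & Layland) bound for 2 tasks = 0.828427; compare with U = 5/11 (approx. 0.454545)
U <= bound, so schedulable by RM sufficient condition.

0.4545


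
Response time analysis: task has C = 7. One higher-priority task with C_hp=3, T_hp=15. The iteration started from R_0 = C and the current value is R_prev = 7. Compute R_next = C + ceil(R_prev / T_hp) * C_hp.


R_next = C + ceil(R_prev / T_hp) * C_hp
ceil(7 / 15) = ceil(0.4667) = 1
Interference = 1 * 3 = 3
R_next = 7 + 3 = 10

10


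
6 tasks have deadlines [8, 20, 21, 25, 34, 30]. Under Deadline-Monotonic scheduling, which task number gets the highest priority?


Sort tasks by relative deadline (ascending):
  Task 1: deadline = 8
  Task 2: deadline = 20
  Task 3: deadline = 21
  Task 4: deadline = 25
  Task 6: deadline = 30
  Task 5: deadline = 34
Priority order (highest first): [1, 2, 3, 4, 6, 5]
Highest priority task = 1

1


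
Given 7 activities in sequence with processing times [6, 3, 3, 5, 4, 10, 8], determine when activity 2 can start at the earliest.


Activity 2 starts after activities 1 through 1 complete.
Predecessor durations: [6]
ES = 6 = 6

6


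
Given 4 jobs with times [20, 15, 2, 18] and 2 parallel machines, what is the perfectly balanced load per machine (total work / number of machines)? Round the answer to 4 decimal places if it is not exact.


Total processing time = 20 + 15 + 2 + 18 = 55
Number of machines = 2
Ideal balanced load = 55 / 2 = 27.5

27.5


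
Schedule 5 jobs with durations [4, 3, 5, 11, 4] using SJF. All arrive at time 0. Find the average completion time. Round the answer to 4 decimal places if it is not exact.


SJF order (ascending): [3, 4, 4, 5, 11]
Completion times:
  Job 1: burst=3, C=3
  Job 2: burst=4, C=7
  Job 3: burst=4, C=11
  Job 4: burst=5, C=16
  Job 5: burst=11, C=27
Average completion = 64/5 = 12.8

12.8


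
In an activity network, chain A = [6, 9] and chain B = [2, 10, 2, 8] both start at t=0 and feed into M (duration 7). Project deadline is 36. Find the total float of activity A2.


Forward pass: ES(A2) = sum of predecessors on chain A = 6
EF = ES + duration = 6 + 9 = 15
Backward pass: LF(M) = deadline = 36; LS(M) = 36 - 7 = 29
LF(A2) = LS(M) - sum(successors on chain A) = 29 - 0 = 29
LS = LF - duration = 29 - 9 = 20
Total float = LS - ES = 20 - 6 = 14

14


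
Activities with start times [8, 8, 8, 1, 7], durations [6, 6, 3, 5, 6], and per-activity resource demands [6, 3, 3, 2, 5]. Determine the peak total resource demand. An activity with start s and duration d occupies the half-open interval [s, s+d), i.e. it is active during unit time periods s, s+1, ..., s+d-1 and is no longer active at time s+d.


Each activity i is active on [start_i, start_i + duration_i).
Compute total resource usage per time slot:
  t=0: active resources = [], total = 0
  t=1: active resources = [2], total = 2
  t=2: active resources = [2], total = 2
  t=3: active resources = [2], total = 2
  t=4: active resources = [2], total = 2
  t=5: active resources = [2], total = 2
  t=6: active resources = [], total = 0
  t=7: active resources = [5], total = 5
  t=8: active resources = [6, 3, 3, 5], total = 17
  t=9: active resources = [6, 3, 3, 5], total = 17
  t=10: active resources = [6, 3, 3, 5], total = 17
  t=11: active resources = [6, 3, 5], total = 14
  t=12: active resources = [6, 3, 5], total = 14
  t=13: active resources = [6, 3], total = 9
Peak resource demand = 17

17


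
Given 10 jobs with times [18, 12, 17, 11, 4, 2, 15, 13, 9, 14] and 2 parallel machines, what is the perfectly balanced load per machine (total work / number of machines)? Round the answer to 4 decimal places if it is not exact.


Total processing time = 18 + 12 + 17 + 11 + 4 + 2 + 15 + 13 + 9 + 14 = 115
Number of machines = 2
Ideal balanced load = 115 / 2 = 57.5

57.5


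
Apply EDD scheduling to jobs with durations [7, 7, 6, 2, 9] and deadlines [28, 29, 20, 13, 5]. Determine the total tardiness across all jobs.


Sort by due date (EDD order): [(9, 5), (2, 13), (6, 20), (7, 28), (7, 29)]
Compute completion times and tardiness:
  Job 1: p=9, d=5, C=9, tardiness=max(0,9-5)=4
  Job 2: p=2, d=13, C=11, tardiness=max(0,11-13)=0
  Job 3: p=6, d=20, C=17, tardiness=max(0,17-20)=0
  Job 4: p=7, d=28, C=24, tardiness=max(0,24-28)=0
  Job 5: p=7, d=29, C=31, tardiness=max(0,31-29)=2
Total tardiness = 6

6


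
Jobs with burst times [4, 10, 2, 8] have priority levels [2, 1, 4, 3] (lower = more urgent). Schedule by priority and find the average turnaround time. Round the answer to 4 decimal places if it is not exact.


Sort by priority (ascending = highest first):
Order: [(1, 10), (2, 4), (3, 8), (4, 2)]
Completion times:
  Priority 1, burst=10, C=10
  Priority 2, burst=4, C=14
  Priority 3, burst=8, C=22
  Priority 4, burst=2, C=24
Average turnaround = 70/4 = 17.5

17.5


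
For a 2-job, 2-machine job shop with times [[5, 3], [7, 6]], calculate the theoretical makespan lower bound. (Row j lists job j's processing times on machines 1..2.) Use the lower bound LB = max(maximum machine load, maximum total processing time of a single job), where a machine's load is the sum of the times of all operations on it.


Machine loads:
  Machine 1: 5 + 7 = 12
  Machine 2: 3 + 6 = 9
Max machine load = 12
Job totals:
  Job 1: 8
  Job 2: 13
Max job total = 13
Lower bound = max(12, 13) = 13

13


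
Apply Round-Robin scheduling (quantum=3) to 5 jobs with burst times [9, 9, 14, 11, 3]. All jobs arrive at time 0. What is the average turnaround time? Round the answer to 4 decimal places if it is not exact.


Time quantum = 3
Execution trace:
  J1 runs 3 units, time = 3
  J2 runs 3 units, time = 6
  J3 runs 3 units, time = 9
  J4 runs 3 units, time = 12
  J5 runs 3 units, time = 15
  J1 runs 3 units, time = 18
  J2 runs 3 units, time = 21
  J3 runs 3 units, time = 24
  J4 runs 3 units, time = 27
  J1 runs 3 units, time = 30
  J2 runs 3 units, time = 33
  J3 runs 3 units, time = 36
  J4 runs 3 units, time = 39
  J3 runs 3 units, time = 42
  J4 runs 2 units, time = 44
  J3 runs 2 units, time = 46
Finish times: [30, 33, 46, 44, 15]
Average turnaround = 168/5 = 33.6

33.6


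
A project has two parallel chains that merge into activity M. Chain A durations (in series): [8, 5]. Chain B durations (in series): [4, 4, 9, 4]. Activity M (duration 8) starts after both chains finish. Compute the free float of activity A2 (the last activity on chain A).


ES(A2) = sum of predecessors on chain A = 8
EF(A2) = ES + duration = 8 + 5 = 13
Successor of A2 is M. ES(M) = max(sum(A), sum(B)) = max(13, 21) = 21
Free float = ES(successor) - EF(current) = 21 - 13 = 8

8


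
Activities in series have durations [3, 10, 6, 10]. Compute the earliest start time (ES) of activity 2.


Activity 2 starts after activities 1 through 1 complete.
Predecessor durations: [3]
ES = 3 = 3

3


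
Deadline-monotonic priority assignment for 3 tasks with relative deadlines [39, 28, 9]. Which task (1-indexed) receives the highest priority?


Sort tasks by relative deadline (ascending):
  Task 3: deadline = 9
  Task 2: deadline = 28
  Task 1: deadline = 39
Priority order (highest first): [3, 2, 1]
Highest priority task = 3

3


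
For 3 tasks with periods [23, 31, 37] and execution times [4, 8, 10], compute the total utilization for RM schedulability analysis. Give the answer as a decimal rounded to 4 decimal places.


Compute individual utilizations (exact fractions):
  Task 1: C/T = 4/23 (approx. 0.1739)
  Task 2: C/T = 8/31 (approx. 0.2581)
  Task 3: C/T = 10/37 (approx. 0.2703)
Total utilization U = 4/23 + 8/31 + 10/37 = 18526/26381
Rounded to 4 decimal places: U = 0.7022
RM (Liu & Layland) bound for 3 tasks = 0.779763; compare with U = 18526/26381 (approx. 0.702248)
U <= bound, so schedulable by RM sufficient condition.

0.7022


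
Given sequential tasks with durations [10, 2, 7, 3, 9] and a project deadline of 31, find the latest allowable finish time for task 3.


LF(activity 3) = deadline - sum of successor durations
Successors: activities 4 through 5 with durations [3, 9]
Sum of successor durations = 12
LF = 31 - 12 = 19

19


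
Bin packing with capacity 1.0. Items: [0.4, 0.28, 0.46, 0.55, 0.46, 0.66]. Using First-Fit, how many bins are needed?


Place items sequentially using First-Fit:
  Item 0.4 -> new Bin 1
  Item 0.28 -> Bin 1 (now 0.68)
  Item 0.46 -> new Bin 2
  Item 0.55 -> new Bin 3
  Item 0.46 -> Bin 2 (now 0.92)
  Item 0.66 -> new Bin 4
Total bins used = 4

4


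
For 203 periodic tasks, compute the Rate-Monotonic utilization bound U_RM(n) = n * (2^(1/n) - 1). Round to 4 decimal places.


Compute 2^(1/203) = 1.0034203542
Subtract 1: 1.0034203542 - 1 = 0.0034203542
Multiply by n: 203 * 0.0034203542 = 0.6943319026
Round to 4 dp: 0.6943

0.6943


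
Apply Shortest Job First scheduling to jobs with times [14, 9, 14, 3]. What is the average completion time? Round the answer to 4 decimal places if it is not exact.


SJF order (ascending): [3, 9, 14, 14]
Completion times:
  Job 1: burst=3, C=3
  Job 2: burst=9, C=12
  Job 3: burst=14, C=26
  Job 4: burst=14, C=40
Average completion = 81/4 = 20.25

20.25


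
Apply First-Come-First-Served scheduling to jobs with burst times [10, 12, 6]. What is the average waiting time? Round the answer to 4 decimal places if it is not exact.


FCFS order (as given): [10, 12, 6]
Waiting times:
  Job 1: wait = 0
  Job 2: wait = 10
  Job 3: wait = 22
Sum of waiting times = 32
Average waiting time = 32/3 = 10.6667

10.6667


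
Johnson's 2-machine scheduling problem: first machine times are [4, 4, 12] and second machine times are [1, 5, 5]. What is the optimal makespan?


Apply Johnson's rule:
  Group 1 (a <= b): [(2, 4, 5)]
  Group 2 (a > b): [(3, 12, 5), (1, 4, 1)]
Optimal job order: [2, 3, 1]
Schedule:
  Job 2: M1 done at 4, M2 done at 9
  Job 3: M1 done at 16, M2 done at 21
  Job 1: M1 done at 20, M2 done at 22
Makespan = 22

22


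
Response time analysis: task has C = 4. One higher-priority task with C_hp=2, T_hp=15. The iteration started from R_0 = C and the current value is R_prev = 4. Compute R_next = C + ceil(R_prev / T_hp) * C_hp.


R_next = C + ceil(R_prev / T_hp) * C_hp
ceil(4 / 15) = ceil(0.2667) = 1
Interference = 1 * 2 = 2
R_next = 4 + 2 = 6

6


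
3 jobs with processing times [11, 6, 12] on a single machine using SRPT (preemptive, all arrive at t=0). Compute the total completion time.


Since all jobs arrive at t=0, SRPT equals SPT ordering.
SPT order: [6, 11, 12]
Completion times:
  Job 1: p=6, C=6
  Job 2: p=11, C=17
  Job 3: p=12, C=29
Total completion time = 6 + 17 + 29 = 52

52


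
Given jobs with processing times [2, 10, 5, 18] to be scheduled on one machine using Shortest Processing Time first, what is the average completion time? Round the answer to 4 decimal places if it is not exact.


Sort jobs by processing time (SPT order): [2, 5, 10, 18]
Compute completion times sequentially:
  Job 1: processing = 2, completes at 2
  Job 2: processing = 5, completes at 7
  Job 3: processing = 10, completes at 17
  Job 4: processing = 18, completes at 35
Sum of completion times = 61
Average completion time = 61/4 = 15.25

15.25


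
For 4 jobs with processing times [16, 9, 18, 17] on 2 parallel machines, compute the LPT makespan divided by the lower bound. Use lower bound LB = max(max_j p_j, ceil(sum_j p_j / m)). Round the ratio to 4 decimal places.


LPT order: [18, 17, 16, 9]
Machine loads after assignment: [27, 33]
LPT makespan = 33
Lower bound = max(max_job, ceil(total/2)) = max(18, 30) = 30
Ratio = 33 / 30 = 1.1

1.1


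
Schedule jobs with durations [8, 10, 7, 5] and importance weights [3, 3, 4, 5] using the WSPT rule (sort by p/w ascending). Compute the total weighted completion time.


Compute p/w ratios and sort ascending (WSPT): [(5, 5), (7, 4), (8, 3), (10, 3)]
Compute weighted completion times:
  Job (p=5,w=5): C=5, w*C=5*5=25
  Job (p=7,w=4): C=12, w*C=4*12=48
  Job (p=8,w=3): C=20, w*C=3*20=60
  Job (p=10,w=3): C=30, w*C=3*30=90
Total weighted completion time = 223

223


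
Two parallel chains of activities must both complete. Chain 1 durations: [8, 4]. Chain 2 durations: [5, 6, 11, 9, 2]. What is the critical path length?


Path A total = 8 + 4 = 12
Path B total = 5 + 6 + 11 + 9 + 2 = 33
Critical path = longest path = max(12, 33) = 33

33


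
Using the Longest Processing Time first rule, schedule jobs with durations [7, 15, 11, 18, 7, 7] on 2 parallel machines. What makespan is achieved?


Sort jobs in decreasing order (LPT): [18, 15, 11, 7, 7, 7]
Assign each job to the least loaded machine:
  Machine 1: jobs [18, 7, 7], load = 32
  Machine 2: jobs [15, 11, 7], load = 33
Makespan = max load = 33

33


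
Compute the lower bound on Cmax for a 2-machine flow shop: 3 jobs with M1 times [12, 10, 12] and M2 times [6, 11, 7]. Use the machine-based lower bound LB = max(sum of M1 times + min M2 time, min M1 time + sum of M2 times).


LB1 = sum(M1 times) + min(M2 times) = 34 + 6 = 40
LB2 = min(M1 times) + sum(M2 times) = 10 + 24 = 34
Lower bound = max(LB1, LB2) = max(40, 34) = 40

40
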